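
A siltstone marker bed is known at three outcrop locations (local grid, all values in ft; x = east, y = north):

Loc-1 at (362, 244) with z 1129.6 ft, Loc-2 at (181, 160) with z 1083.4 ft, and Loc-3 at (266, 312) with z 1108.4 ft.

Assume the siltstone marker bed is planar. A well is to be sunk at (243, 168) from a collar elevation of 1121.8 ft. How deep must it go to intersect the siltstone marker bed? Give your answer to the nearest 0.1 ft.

23.2 ft

Let the plane be z = a·x + b·y + c.
Loc-2−Loc-1: −181a − 84b = −46.2;  Loc-3−Loc-1: −96a + 68b = −21.2.
Solving gives a = 0.24163, b = 0.02935.
Then c = 1129.6 − a·362 − b·244 = 1034.97.
At (243, 168): z_contact = 58.72 + 4.93 + 1034.97 = 1098.62 ft.
Depth below ground = 1121.8 − 1098.62 = 23.2 ft.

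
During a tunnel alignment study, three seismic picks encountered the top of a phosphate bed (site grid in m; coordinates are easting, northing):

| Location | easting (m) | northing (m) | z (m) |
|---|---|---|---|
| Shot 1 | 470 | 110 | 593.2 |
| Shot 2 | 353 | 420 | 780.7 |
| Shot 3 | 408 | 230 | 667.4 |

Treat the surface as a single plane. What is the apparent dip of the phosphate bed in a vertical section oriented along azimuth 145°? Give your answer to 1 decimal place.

Two edge vectors: Shot 1→Shot 2 = (-117, 310, 187.5), Shot 1→Shot 3 = (-62, 120, 74.2).
Normal n = (Shot 1→Shot 2) × (Shot 1→Shot 3) = (502, -2943.6, 5180).
So ∂z/∂easting = −n_x/n_z = −0.09691 and ∂z/∂northing = −n_y/n_z = 0.56826.
Unit vector along 145° is (sin 145°, cos 145°) = (0.5736, -0.8192).
Slope in that direction = a·(0.5736) + b·(-0.8192) = −0.52108.
Apparent dip = arctan|0.52108| = 27.5° (true dip is 30.0°, so apparent ≤ true as expected).

27.5°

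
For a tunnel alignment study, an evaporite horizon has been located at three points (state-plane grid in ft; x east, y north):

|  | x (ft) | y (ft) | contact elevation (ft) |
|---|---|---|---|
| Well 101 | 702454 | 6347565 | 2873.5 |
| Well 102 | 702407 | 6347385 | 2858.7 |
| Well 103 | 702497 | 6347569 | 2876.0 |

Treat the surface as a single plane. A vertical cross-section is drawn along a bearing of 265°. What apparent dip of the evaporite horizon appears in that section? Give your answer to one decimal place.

Let the plane be z = a·x + b·y + c.
Well 102−Well 101: −47a − 180b = −14.8;  Well 103−Well 101: 43a + 4b = 2.5.
Solving gives a = 0.05175, b = 0.06871.
Unit vector along 265° is (sin 265°, cos 265°) = (-0.9962, -0.0872).
Slope in that direction = a·(-0.9962) + b·(-0.0872) = −0.05754.
Apparent dip = arctan|0.05754| = 3.3° (true dip is 4.9°, so apparent ≤ true as expected).

3.3°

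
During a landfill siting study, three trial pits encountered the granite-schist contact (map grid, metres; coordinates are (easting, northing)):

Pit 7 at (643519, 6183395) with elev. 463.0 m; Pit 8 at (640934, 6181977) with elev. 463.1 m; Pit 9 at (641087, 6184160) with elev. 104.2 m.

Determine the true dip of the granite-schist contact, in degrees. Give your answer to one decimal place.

11.0°

Two edge vectors: Pit 7→Pit 8 = (-2585, -1418, 0.1), Pit 7→Pit 9 = (-2432, 765, -358.8).
Normal n = (Pit 7→Pit 8) × (Pit 7→Pit 9) = (508701.9, -927741.2, -5426101).
So ∂z/∂E = −n_x/n_z = 0.09375 and ∂z/∂N = −n_y/n_z = −0.17098.
Gradient magnitude |∇z| = √(a² + b²) = √(0.00879 + 0.02923) = 0.19499.
True dip = arctan(0.19499) = 11.0°, dipping toward NNW (azimuth ≈ 331°).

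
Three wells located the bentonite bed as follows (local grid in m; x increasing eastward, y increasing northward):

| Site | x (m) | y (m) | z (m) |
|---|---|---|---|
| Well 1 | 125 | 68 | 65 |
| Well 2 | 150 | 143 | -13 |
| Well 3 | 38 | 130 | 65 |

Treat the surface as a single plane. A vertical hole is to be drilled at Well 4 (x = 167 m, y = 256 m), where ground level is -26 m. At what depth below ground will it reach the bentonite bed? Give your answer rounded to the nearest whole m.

Two edge vectors: Well 1→Well 2 = (25, 75, -78), Well 1→Well 3 = (-87, 62, 0).
Normal n = (Well 1→Well 2) × (Well 1→Well 3) = (4836, 6786, 8075).
So ∂z/∂x = −n_x/n_z = −0.59889 and ∂z/∂y = −n_y/n_z = −0.84037.
Intercept c from Well 1: 65 + 74.86 + 57.15 = 197.01.
At (167, 256): z_contact = −100.0 − 215.1 + 197.01 = -118.1 m.
Depth below ground = -26 − (-118.1) = 92 m.

92 m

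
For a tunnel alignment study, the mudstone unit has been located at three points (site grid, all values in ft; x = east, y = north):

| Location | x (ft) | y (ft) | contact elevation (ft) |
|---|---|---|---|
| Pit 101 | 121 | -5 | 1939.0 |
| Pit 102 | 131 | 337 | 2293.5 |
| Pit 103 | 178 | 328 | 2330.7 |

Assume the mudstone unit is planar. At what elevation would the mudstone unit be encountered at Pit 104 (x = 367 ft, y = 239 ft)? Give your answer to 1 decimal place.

Two edge vectors: Pit 101→Pit 102 = (10, 342, 354.5), Pit 101→Pit 103 = (57, 333, 391.7).
Normal n = (Pit 101→Pit 102) × (Pit 101→Pit 103) = (15912.9, 16289.5, -16164).
So ∂z/∂x = −n_x/n_z = 0.98447 and ∂z/∂y = −n_y/n_z = 1.00776.
Intercept c from Pit 101: 1939 − 119.12 + 5.04 = 1824.92.
At (367, 239): z = 361.3 + 240.9 + 1824.92 = 2427.1 ft.

2427.1 ft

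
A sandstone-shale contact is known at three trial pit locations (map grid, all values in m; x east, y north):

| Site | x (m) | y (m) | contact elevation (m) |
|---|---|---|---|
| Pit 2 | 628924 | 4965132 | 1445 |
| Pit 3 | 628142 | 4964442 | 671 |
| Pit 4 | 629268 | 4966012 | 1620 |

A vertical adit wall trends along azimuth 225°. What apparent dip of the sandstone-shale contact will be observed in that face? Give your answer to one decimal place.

Two edge vectors: Pit 2→Pit 3 = (-782, -690, -774), Pit 2→Pit 4 = (344, 880, 175).
Normal n = (Pit 2→Pit 3) × (Pit 2→Pit 4) = (560370, -129406, -450800).
So ∂z/∂x = −n_x/n_z = 1.24306 and ∂z/∂y = −n_y/n_z = −0.28706.
Unit vector along 225° is (sin 225°, cos 225°) = (-0.7071, -0.7071).
Slope in that direction = a·(-0.7071) + b·(-0.7071) = −0.67599.
Apparent dip = arctan|0.67599| = 34.1° (true dip is 51.9°, so apparent ≤ true as expected).

34.1°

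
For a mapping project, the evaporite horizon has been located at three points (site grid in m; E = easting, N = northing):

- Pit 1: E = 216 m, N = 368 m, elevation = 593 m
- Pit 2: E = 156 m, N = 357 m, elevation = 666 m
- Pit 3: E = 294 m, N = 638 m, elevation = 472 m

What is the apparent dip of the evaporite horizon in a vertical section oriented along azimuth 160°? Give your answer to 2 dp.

17.42°

Two edge vectors: Pit 1→Pit 2 = (-60, -11, 73), Pit 1→Pit 3 = (78, 270, -121).
Normal n = (Pit 1→Pit 2) × (Pit 1→Pit 3) = (-18379, -1566, -15342).
So ∂z/∂E = −n_x/n_z = −1.19795 and ∂z/∂N = −n_y/n_z = −0.10207.
Unit vector along 160° is (sin 160°, cos 160°) = (0.3420, -0.9397).
Slope in that direction = a·(0.3420) + b·(-0.9397) = −0.31381.
Apparent dip = arctan|0.31381| = 17.42° (true dip is 50.2°, so apparent ≤ true as expected).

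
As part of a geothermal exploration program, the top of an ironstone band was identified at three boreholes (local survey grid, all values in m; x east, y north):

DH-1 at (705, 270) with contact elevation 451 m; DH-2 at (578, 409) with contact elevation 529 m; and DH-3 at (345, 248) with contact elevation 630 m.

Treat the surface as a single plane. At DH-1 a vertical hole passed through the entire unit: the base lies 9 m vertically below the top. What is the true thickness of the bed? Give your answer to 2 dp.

Two edge vectors: DH-1→DH-2 = (-127, 139, 78), DH-1→DH-3 = (-360, -22, 179).
Normal n = (DH-1→DH-2) × (DH-1→DH-3) = (26597, -5347, 52834).
So ∂z/∂x = −n_x/n_z = −0.50341 and ∂z/∂y = −n_y/n_z = 0.10120.
|∇z| = √(a²+b²) = 0.51348, so dip δ = arctan(0.51348) = 27.18°.
True thickness = vertical thickness × cos δ = 9 × cos 27.18° = 8.01 m.

8.01 m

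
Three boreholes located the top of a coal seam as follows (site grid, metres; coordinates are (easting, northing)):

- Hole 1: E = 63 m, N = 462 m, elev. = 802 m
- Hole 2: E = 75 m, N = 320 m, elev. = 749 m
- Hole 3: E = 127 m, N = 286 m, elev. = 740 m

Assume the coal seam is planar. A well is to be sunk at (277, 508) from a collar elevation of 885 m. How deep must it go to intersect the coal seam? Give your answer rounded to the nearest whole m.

49 m

Let the plane be z = a·E + b·N + c.
Hole 2−Hole 1: 12a − 142b = −53;  Hole 3−Hole 1: 64a − 176b = −62.
Solving gives a = 0.07511, b = 0.37959.
Then c = 802 − a·63 − b·462 = 621.90.
At (277, 508): z_contact = 20.8 + 192.8 + 621.90 = 835.5 m.
Depth below ground = 885 − 835.5 = 49 m.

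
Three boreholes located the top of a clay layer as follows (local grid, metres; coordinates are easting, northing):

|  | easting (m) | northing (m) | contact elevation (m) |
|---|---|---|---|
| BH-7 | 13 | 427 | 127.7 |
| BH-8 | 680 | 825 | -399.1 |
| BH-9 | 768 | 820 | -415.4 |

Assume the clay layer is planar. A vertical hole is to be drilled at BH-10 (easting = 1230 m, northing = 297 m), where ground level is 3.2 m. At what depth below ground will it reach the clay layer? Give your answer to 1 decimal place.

44.6 m

Let the plane be z = a·easting + b·northing + c.
BH-8−BH-7: 667a + 398b = −526.8;  BH-9−BH-7: 755a + 393b = −543.1.
Solving gives a = −0.237790, b = −0.925110.
Then c = 127.7 − a·13 − b·427 = 525.81.
At (1230, 297): z_contact = −292.48 − 274.76 + 525.81 = -41.43 m.
Depth below ground = 3.2 − (-41.43) = 44.6 m.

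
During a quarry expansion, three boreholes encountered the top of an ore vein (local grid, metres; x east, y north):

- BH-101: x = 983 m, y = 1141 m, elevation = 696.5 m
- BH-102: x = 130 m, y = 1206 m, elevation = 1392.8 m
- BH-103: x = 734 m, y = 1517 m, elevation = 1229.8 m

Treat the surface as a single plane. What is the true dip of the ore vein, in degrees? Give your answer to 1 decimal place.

49.9°

Two edge vectors: BH-101→BH-102 = (-853, 65, 696.3), BH-101→BH-103 = (-249, 376, 533.3).
Normal n = (BH-101→BH-102) × (BH-101→BH-103) = (-227144.3, 281526.2, -304543).
So ∂z/∂x = −n_x/n_z = −0.74585 and ∂z/∂y = −n_y/n_z = 0.92442.
Gradient magnitude |∇z| = √(a² + b²) = √(0.55630 + 0.85456) = 1.18779.
True dip = arctan(1.18779) = 49.9°, dipping toward SE (azimuth ≈ 141°).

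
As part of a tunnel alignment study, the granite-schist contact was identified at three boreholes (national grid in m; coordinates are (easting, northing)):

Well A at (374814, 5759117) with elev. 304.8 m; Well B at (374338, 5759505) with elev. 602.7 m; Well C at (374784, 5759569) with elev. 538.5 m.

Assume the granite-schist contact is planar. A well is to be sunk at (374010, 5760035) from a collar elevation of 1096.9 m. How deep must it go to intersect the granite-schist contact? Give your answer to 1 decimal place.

156.9 m

Let the plane be z = a·E + b·N + c.
Well B−Well A: −476a + 388b = 297.9;  Well C−Well A: −30a + 452b = 233.7.
Solving gives a = −0.216081607, b = 0.502693699.
Then c = 304.8 − a·374814 − b·5759117 = −2813776.61.
At (374010, 5760035): z_contact = −80816.68 + 2895533.30 − 2813776.61 = 940.00 m.
Depth below ground = 1096.9 − 940.00 = 156.9 m.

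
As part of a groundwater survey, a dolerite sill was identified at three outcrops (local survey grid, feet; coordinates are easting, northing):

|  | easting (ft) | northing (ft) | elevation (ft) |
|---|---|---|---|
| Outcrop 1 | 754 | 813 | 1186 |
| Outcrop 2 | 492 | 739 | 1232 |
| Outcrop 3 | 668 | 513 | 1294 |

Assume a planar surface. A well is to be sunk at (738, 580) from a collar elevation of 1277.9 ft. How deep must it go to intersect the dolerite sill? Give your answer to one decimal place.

Two edge vectors: Outcrop 1→Outcrop 2 = (-262, -74, 46), Outcrop 1→Outcrop 3 = (-86, -300, 108).
Normal n = (Outcrop 1→Outcrop 2) × (Outcrop 1→Outcrop 3) = (5808, 24340, 72236).
So ∂z/∂easting = −n_x/n_z = −0.08040 and ∂z/∂northing = −n_y/n_z = −0.33695.
Intercept c from Outcrop 1: 1186 + 60.62 + 273.94 = 1520.57.
At (738, 580): z_contact = −59.34 − 195.43 + 1520.57 = 1265.80 ft.
Depth below ground = 1277.9 − 1265.80 = 12.1 ft.

12.1 ft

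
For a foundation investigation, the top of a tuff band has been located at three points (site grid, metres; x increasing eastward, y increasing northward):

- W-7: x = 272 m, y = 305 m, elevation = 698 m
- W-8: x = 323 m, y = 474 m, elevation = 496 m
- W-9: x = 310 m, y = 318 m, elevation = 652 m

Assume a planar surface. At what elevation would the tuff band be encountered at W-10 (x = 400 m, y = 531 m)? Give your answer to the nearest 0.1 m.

Two edge vectors: W-7→W-8 = (51, 169, -202), W-7→W-9 = (38, 13, -46).
Normal n = (W-7→W-8) × (W-7→W-9) = (-5148, -5330, -5759).
So ∂z/∂x = −n_x/n_z = −0.89391 and ∂z/∂y = −n_y/n_z = −0.92551.
Intercept c from W-7: 698 + 243.14 + 282.28 = 1223.42.
At (400, 531): z = −357.6 − 491.4 + 1223.42 = 374.4 m.

374.4 m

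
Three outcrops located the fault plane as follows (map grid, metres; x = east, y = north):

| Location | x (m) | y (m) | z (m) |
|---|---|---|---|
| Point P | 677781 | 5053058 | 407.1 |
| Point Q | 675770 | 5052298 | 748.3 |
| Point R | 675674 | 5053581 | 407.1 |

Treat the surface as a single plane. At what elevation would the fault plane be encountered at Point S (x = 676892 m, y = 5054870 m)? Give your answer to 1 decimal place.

Let the plane be z = a·x + b·y + c.
Point Q−Point P: −2011a − 760b = 341.2;  Point R−Point P: −2107a + 523b = 0.
Solving gives a = −0.067260720, b = −0.270971963.
Then c = 407.1 − a·677781 − b·5053058 = 1415232.19.
At (676892, 5054870): z = −45528.2 − 1369728.0 + 1415232.19 = -24.1 m.

-24.1 m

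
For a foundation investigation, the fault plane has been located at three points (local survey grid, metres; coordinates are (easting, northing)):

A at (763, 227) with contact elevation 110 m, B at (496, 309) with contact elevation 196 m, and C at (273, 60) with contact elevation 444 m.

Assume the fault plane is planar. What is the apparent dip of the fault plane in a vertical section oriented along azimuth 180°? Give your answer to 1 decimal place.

29.0°

Let the plane be z = a·E + b·N + c.
B−A: −267a + 82b = 86;  C−A: −490a − 167b = 334.
Solving gives a = −0.49251, b = −0.55490.
Unit vector along 180° is (sin 180°, cos 180°) = (0.0000, -1.0000).
Slope in that direction = a·(0.0000) + b·(-1.0000) = 0.55490.
Apparent dip = arctan|0.55490| = 29.0° (true dip is 36.6°, so apparent ≤ true as expected).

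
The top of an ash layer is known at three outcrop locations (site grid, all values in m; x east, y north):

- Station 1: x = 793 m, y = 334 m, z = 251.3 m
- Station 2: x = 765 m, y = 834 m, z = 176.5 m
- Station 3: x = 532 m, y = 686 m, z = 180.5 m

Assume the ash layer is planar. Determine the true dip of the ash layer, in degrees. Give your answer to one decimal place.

Let the plane be z = a·x + b·y + c.
Station 2−Station 1: −28a + 500b = −74.8;  Station 3−Station 1: −261a + 352b = −70.8.
Solving gives a = 0.07518, b = −0.14539.
Gradient magnitude |∇z| = √(a² + b²) = √(0.00565 + 0.02114) = 0.16368.
True dip = arctan(0.16368) = 9.3°, dipping toward NNW (azimuth ≈ 333°).

9.3°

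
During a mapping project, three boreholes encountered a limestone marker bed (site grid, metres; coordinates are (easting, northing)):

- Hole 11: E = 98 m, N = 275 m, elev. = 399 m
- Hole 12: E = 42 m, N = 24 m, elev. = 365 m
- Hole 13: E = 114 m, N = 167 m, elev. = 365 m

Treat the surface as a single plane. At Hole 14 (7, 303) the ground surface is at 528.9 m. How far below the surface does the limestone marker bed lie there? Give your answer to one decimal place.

Let the plane be z = a·E + b·N + c.
Hole 12−Hole 11: −56a − 251b = −34;  Hole 13−Hole 11: 16a − 108b = −34.
Solving gives a = −0.48311, b = 0.24324.
Then c = 399 − a·98 − b·275 = 379.45.
At (7, 303): z_contact = −3.38 + 73.70 + 379.45 = 449.77 m.
Depth below ground = 528.9 − 449.77 = 79.1 m.

79.1 m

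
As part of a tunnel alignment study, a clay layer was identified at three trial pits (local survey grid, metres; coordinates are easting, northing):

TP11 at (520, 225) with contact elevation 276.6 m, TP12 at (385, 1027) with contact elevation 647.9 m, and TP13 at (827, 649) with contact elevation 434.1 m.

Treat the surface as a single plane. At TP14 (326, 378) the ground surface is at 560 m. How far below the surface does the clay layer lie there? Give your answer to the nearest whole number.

195 m

Two edge vectors: TP11→TP12 = (-135, 802, 371.3), TP11→TP13 = (307, 424, 157.5).
Normal n = (TP11→TP12) × (TP11→TP13) = (-31116.2, 135251.6, -303454).
So ∂z/∂easting = −n_x/n_z = −0.10254 and ∂z/∂northing = −n_y/n_z = 0.44571.
Intercept c from TP11: 276.6 + 53.32 − 100.28 = 229.64.
At (326, 378): z_contact = −33.4 + 168.5 + 229.64 = 364.7 m.
Depth below ground = 560 − 364.7 = 195 m.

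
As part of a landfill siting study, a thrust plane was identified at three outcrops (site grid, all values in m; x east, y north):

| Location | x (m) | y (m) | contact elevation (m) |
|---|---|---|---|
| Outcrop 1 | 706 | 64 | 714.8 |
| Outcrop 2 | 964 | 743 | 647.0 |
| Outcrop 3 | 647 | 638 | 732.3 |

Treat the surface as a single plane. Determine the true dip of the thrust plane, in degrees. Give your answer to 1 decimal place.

15.1°

Two edge vectors: Outcrop 1→Outcrop 2 = (258, 679, -67.8), Outcrop 1→Outcrop 3 = (-59, 574, 17.5).
Normal n = (Outcrop 1→Outcrop 2) × (Outcrop 1→Outcrop 3) = (50799.7, -514.8, 188153).
So ∂z/∂x = −n_x/n_z = −0.26999 and ∂z/∂y = −n_y/n_z = 0.00274.
Gradient magnitude |∇z| = √(a² + b²) = √(0.07290 + 0.00001) = 0.27001.
True dip = arctan(0.27001) = 15.1°, dipping toward E (azimuth ≈ 091°).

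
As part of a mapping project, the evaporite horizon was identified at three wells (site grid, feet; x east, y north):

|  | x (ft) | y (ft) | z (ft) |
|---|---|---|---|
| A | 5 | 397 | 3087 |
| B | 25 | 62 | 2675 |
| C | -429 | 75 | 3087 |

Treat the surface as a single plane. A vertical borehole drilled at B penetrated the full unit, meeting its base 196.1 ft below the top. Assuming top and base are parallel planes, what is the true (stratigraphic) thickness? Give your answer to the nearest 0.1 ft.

Two edge vectors: A→B = (20, -335, -412), A→C = (-434, -322, 0).
Normal n = (A→B) × (A→C) = (-132664, 178808, -151830).
So ∂z/∂x = −n_x/n_z = −0.87377 and ∂z/∂y = −n_y/n_z = 1.17769.
|∇z| = √(a²+b²) = 1.46643, so dip δ = arctan(1.46643) = 55.71°.
True thickness = vertical thickness × cos δ = 196.1 × cos 55.71° = 110.5 ft.

110.5 ft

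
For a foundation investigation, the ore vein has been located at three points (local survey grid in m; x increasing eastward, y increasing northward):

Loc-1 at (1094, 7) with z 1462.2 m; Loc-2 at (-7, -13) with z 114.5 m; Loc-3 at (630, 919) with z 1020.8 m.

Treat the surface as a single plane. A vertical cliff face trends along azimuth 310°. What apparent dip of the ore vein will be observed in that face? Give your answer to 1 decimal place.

40.3°

Two edge vectors: Loc-1→Loc-2 = (-1101, -20, -1347.7), Loc-1→Loc-3 = (-464, 912, -441.4).
Normal n = (Loc-1→Loc-2) × (Loc-1→Loc-3) = (1237930.4, 139351.4, -1013392).
So ∂z/∂x = −n_x/n_z = 1.22157 and ∂z/∂y = −n_y/n_z = 0.13751.
Unit vector along 310° is (sin 310°, cos 310°) = (-0.7660, 0.6428).
Slope in that direction = a·(-0.7660) + b·(0.6428) = −0.84739.
Apparent dip = arctan|0.84739| = 40.3° (true dip is 50.9°, so apparent ≤ true as expected).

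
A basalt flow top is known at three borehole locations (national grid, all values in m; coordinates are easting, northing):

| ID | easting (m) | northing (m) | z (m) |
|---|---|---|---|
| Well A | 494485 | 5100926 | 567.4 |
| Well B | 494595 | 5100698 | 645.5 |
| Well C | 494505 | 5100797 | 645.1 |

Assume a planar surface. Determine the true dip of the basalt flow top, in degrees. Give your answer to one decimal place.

47.1°

Let the plane be z = a·easting + b·northing + c.
Well B−Well A: 110a − 228b = 78.1;  Well C−Well A: 20a − 129b = 77.7.
Solving gives a = −0.79343, b = −0.72534.
Gradient magnitude |∇z| = √(a² + b²) = √(0.62953 + 0.52611) = 1.07501.
True dip = arctan(1.07501) = 47.1°, dipping toward NE (azimuth ≈ 048°).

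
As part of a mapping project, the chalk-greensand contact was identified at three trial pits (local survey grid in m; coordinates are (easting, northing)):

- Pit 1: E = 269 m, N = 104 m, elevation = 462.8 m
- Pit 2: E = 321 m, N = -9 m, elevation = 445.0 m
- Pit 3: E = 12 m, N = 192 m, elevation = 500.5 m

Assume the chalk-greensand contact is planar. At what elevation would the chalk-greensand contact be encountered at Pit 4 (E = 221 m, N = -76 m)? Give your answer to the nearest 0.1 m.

448.9 m

Two edge vectors: Pit 1→Pit 2 = (52, -113, -17.8), Pit 1→Pit 3 = (-257, 88, 37.7).
Normal n = (Pit 1→Pit 2) × (Pit 1→Pit 3) = (-2693.7, 2614.2, -24465).
So ∂z/∂E = −n_x/n_z = −0.11010 and ∂z/∂N = −n_y/n_z = 0.10685.
Intercept c from Pit 1: 462.8 + 29.62 − 11.11 = 481.31.
At (221, -76): z = −24.3 − 8.1 + 481.31 = 448.9 m.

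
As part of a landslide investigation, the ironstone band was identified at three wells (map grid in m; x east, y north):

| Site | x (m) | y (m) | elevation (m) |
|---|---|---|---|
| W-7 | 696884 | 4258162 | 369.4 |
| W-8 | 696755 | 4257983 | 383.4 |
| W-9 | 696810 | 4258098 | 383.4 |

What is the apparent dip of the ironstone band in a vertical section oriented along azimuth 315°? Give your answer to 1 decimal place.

Let the plane be z = a·x + b·y + c.
W-8−W-7: −129a − 179b = 14;  W-9−W-7: −74a − 64b = 14.
Solving gives a = −0.32265, b = 0.15431.
Unit vector along 315° is (sin 315°, cos 315°) = (-0.7071, 0.7071).
Slope in that direction = a·(-0.7071) + b·(0.7071) = 0.33726.
Apparent dip = arctan|0.33726| = 18.6° (true dip is 19.7°, so apparent ≤ true as expected).

18.6°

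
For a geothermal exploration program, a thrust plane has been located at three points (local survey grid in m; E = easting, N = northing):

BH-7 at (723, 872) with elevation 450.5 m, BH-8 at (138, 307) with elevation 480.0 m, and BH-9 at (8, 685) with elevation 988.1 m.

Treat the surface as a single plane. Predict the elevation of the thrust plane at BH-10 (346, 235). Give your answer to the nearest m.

Let the plane be z = a·E + b·N + c.
BH-8−BH-7: −585a − 565b = 29.5;  BH-9−BH-7: −715a − 187b = 537.6.
Solving gives a = −1.01238, b = 0.99601.
Then c = 450.5 − a·723 − b·872 = 313.93.
At (346, 235): z = −350.3 + 234.1 + 313.93 = 197.7 m.

198 m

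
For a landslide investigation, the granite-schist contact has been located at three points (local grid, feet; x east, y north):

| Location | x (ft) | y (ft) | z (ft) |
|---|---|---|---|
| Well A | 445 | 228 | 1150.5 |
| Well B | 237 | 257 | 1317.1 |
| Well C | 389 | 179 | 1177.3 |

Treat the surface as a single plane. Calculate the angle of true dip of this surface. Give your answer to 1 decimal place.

39.4°

Two edge vectors: Well A→Well B = (-208, 29, 166.6), Well A→Well C = (-56, -49, 26.8).
Normal n = (Well A→Well B) × (Well A→Well C) = (8940.6, -3755.2, 11816).
So ∂z/∂x = −n_x/n_z = −0.75665 and ∂z/∂y = −n_y/n_z = 0.31781.
Gradient magnitude |∇z| = √(a² + b²) = √(0.57252 + 0.10100) = 0.82068.
True dip = arctan(0.82068) = 39.4°, dipping toward ESE (azimuth ≈ 113°).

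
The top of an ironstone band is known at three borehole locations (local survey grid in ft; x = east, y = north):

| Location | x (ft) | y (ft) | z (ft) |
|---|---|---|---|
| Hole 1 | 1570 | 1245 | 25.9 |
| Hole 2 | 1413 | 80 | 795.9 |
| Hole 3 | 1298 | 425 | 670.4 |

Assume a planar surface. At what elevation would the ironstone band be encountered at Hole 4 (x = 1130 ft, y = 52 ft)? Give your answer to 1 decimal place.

Let the plane be z = a·x + b·y + c.
Hole 2−Hole 1: −157a − 1165b = 770;  Hole 3−Hole 1: −272a − 820b = 644.5.
Solving gives a = −0.634860, b = −0.575388.
Then c = 25.9 − a·1570 − b·1245 = 1738.99.
At (1130, 52): z = −717.4 − 29.9 + 1738.99 = 991.7 ft.

991.7 ft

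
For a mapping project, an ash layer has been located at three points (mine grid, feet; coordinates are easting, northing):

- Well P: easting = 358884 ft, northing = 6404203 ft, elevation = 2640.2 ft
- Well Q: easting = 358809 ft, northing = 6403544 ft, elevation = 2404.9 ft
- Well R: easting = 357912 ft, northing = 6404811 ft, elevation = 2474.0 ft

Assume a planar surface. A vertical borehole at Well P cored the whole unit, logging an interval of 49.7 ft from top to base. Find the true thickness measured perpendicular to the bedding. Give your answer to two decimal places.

Let the plane be z = a·easting + b·northing + c.
Well Q−Well P: −75a − 659b = −235.3;  Well R−Well P: −972a + 608b = −166.2.
Solving gives a = 0.36812, b = 0.31516.
|∇z| = √(a²+b²) = 0.48460, so dip δ = arctan(0.48460) = 25.86°.
True thickness = vertical thickness × cos δ = 49.7 × cos 25.86° = 44.73 ft.

44.73 ft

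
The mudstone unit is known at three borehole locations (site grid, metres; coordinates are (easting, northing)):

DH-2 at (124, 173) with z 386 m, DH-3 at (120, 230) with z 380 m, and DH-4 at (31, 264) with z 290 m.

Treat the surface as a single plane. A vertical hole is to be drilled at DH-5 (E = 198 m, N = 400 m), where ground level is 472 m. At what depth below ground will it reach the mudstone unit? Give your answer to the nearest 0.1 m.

20.2 m

Let the plane be z = a·E + b·N + c.
DH-3−DH-2: −4a + 57b = −6;  DH-4−DH-2: −93a + 91b = −96.
Solving gives a = 0.99777, b = −0.03524.
Then c = 386 − a·124 − b·173 = 268.37.
At (198, 400): z_contact = 197.56 − 14.10 + 268.37 = 451.83 m.
Depth below ground = 472 − 451.83 = 20.2 m.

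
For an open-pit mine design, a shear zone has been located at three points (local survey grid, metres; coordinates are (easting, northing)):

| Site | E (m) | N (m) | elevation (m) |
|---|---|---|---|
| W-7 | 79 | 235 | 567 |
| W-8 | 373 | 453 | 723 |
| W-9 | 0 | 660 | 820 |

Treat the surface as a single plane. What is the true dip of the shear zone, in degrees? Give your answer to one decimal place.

Let the plane be z = a·E + b·N + c.
W-8−W-7: 294a + 218b = 156;  W-9−W-7: −79a + 425b = 253.
Solving gives a = 0.07840, b = 0.60987.
Gradient magnitude |∇z| = √(a² + b²) = √(0.00615 + 0.37194) = 0.61489.
True dip = arctan(0.61489) = 31.6°, dipping toward S (azimuth ≈ 187°).

31.6°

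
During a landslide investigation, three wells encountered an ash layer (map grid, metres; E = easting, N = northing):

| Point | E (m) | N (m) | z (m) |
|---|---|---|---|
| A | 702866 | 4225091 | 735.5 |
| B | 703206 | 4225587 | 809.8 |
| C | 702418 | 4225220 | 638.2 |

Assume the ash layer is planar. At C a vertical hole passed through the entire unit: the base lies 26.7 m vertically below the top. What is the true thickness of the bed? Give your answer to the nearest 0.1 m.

26.1 m

Let the plane be z = a·E + b·N + c.
B−A: 340a + 496b = 74.3;  C−A: −448a + 129b = −97.3.
Solving gives a = 0.21741, b = 0.00077.
|∇z| = √(a²+b²) = 0.21741, so dip δ = arctan(0.21741) = 12.27°.
True thickness = vertical thickness × cos δ = 26.7 × cos 12.27° = 26.1 m.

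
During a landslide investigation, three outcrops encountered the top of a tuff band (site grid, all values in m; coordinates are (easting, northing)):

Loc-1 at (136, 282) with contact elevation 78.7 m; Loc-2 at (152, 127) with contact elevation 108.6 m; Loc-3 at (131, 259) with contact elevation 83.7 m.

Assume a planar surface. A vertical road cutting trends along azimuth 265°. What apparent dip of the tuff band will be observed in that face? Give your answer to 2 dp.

5.35°

Two edge vectors: Loc-1→Loc-2 = (16, -155, 29.9), Loc-1→Loc-3 = (-5, -23, 5).
Normal n = (Loc-1→Loc-2) × (Loc-1→Loc-3) = (-87.3, -229.5, -1143).
So ∂z/∂E = −n_x/n_z = −0.07638 and ∂z/∂N = −n_y/n_z = −0.20079.
Unit vector along 265° is (sin 265°, cos 265°) = (-0.9962, -0.0872).
Slope in that direction = a·(-0.9962) + b·(-0.0872) = 0.09359.
Apparent dip = arctan|0.09359| = 5.35° (true dip is 12.1°, so apparent ≤ true as expected).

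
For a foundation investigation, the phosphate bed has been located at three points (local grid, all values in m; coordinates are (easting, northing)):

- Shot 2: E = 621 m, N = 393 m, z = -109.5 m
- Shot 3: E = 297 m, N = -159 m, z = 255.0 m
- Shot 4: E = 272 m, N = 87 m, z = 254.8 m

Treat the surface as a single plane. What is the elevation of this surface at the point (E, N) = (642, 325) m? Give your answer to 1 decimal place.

Two edge vectors: Shot 2→Shot 3 = (-324, -552, 364.5), Shot 2→Shot 4 = (-349, -306, 364.3).
Normal n = (Shot 2→Shot 3) × (Shot 2→Shot 4) = (-89556.6, -9177.3, -93504).
So ∂z/∂E = −n_x/n_z = −0.95778 and ∂z/∂N = −n_y/n_z = −0.09815.
Intercept c from Shot 2: -109.5 + 594.78 + 38.57 = 523.86.
At (642, 325): z = −614.9 − 31.9 + 523.86 = -122.9 m.

-122.9 m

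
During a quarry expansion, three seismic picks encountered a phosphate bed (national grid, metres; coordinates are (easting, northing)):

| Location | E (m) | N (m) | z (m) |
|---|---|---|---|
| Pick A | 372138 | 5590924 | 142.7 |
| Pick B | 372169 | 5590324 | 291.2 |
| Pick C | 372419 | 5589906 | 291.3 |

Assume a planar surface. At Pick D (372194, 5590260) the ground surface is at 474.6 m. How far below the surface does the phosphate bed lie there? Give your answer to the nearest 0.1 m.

Let the plane be z = a·E + b·N + c.
Pick B−Pick A: 31a − 600b = 148.5;  Pick C−Pick A: 281a − 1018b = 148.6.
Solving gives a = −0.452510909, b = −0.270879730.
Then c = 142.7 − a·372138 − b·5590924 = 1683007.19.
At (372194, 5590260): z_contact = −168421.85 − 1514288.12 + 1683007.19 = 297.22 m.
Depth below ground = 474.6 − 297.22 = 177.4 m.

177.4 m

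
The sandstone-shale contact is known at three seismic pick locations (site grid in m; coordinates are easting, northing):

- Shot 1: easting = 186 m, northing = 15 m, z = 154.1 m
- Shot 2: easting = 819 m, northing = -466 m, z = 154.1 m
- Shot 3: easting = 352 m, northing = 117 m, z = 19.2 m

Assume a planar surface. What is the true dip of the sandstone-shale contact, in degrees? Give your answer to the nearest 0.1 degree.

36.6°

Let the plane be z = a·easting + b·northing + c.
Shot 2−Shot 1: 633a − 481b = 0;  Shot 3−Shot 1: 166a + 102b = −134.9.
Solving gives a = −0.44932, b = −0.59131.
Gradient magnitude |∇z| = √(a² + b²) = √(0.20189 + 0.34964) = 0.74265.
True dip = arctan(0.74265) = 36.6°, dipping toward NE (azimuth ≈ 037°).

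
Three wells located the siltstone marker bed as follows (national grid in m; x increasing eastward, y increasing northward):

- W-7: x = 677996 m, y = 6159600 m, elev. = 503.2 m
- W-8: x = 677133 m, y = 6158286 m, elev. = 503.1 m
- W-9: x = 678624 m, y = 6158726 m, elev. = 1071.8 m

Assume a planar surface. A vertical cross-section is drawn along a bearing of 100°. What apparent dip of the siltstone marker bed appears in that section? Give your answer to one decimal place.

Two edge vectors: W-7→W-8 = (-863, -1314, -0.1), W-7→W-9 = (628, -874, 568.6).
Normal n = (W-7→W-8) × (W-7→W-9) = (-747227.8, 490639, 1579454).
So ∂z/∂x = −n_x/n_z = 0.47309 and ∂z/∂y = −n_y/n_z = −0.31064.
Unit vector along 100° is (sin 100°, cos 100°) = (0.9848, -0.1736).
Slope in that direction = a·(0.9848) + b·(-0.1736) = 0.51985.
Apparent dip = arctan|0.51985| = 27.5° (true dip is 29.5°, so apparent ≤ true as expected).

27.5°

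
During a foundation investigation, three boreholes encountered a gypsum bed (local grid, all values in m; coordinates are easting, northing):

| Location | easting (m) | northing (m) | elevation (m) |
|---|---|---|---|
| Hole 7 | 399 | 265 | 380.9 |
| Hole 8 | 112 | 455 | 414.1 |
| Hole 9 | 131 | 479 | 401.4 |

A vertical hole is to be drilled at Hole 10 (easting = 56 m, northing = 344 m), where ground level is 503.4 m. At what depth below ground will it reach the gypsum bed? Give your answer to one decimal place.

Let the plane be z = a·easting + b·northing + c.
Hole 8−Hole 7: −287a + 190b = 33.2;  Hole 9−Hole 7: −268a + 214b = 20.5.
Solving gives a = −0.30575, b = −0.28711.
Then c = 380.9 − a·399 − b·265 = 578.98.
At (56, 344): z_contact = −17.12 − 98.77 + 578.98 = 463.09 m.
Depth below ground = 503.4 − 463.09 = 40.3 m.

40.3 m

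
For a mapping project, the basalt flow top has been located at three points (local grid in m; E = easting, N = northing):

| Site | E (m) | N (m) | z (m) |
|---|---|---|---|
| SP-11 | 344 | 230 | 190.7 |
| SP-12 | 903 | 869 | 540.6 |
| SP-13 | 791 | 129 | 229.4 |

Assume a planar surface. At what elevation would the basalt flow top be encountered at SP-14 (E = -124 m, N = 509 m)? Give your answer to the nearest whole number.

Let the plane be z = a·E + b·N + c.
SP-12−SP-11: 559a + 639b = 349.9;  SP-13−SP-11: 447a − 101b = 38.7.
Solving gives a = 0.17559, b = 0.39396.
Then c = 190.7 − a·344 − b·230 = 39.68.
At (-124, 509): z = −21.8 + 200.5 + 39.68 = 218.4 m.

218 m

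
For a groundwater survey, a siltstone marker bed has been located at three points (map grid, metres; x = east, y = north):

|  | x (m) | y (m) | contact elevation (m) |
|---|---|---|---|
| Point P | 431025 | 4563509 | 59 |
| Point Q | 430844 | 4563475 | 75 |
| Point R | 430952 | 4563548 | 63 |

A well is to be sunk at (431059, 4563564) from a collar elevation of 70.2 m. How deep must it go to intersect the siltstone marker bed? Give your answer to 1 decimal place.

Let the plane be z = a·x + b·y + c.
Point Q−Point P: −181a − 34b = 16;  Point R−Point P: −73a + 39b = 4.
Solving gives a = −0.079656221, b = −0.046536003.
Then c = 59 − a·431025 − b·4563509 = 246760.29.
At (431059, 4563564): z_contact = −34336.53 − 212370.03 + 246760.29 = 53.73 m.
Depth below ground = 70.2 − 53.73 = 16.5 m.

16.5 m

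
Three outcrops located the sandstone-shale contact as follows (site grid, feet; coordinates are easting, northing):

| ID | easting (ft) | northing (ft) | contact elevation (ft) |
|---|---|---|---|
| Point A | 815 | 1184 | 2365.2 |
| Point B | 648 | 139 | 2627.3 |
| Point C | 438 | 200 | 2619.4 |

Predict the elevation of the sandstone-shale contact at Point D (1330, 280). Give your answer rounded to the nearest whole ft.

2570 ft

Two edge vectors: Point A→Point B = (-167, -1045, 262.1), Point A→Point C = (-377, -984, 254.2).
Normal n = (Point A→Point B) × (Point A→Point C) = (-7732.6, -56360.3, -229637).
So ∂z/∂easting = −n_x/n_z = −0.03367 and ∂z/∂northing = −n_y/n_z = −0.24543.
Intercept c from Point A: 2365.2 + 27.44 + 290.59 = 2683.24.
At (1330, 280): z = −44.8 − 68.7 + 2683.24 = 2569.7 ft.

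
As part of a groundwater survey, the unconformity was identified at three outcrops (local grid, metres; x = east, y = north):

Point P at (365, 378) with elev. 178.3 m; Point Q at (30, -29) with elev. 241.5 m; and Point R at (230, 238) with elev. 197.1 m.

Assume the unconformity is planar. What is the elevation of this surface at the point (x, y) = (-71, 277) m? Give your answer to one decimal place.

141.5 m

Two edge vectors: Point P→Point Q = (-335, -407, 63.2), Point P→Point R = (-135, -140, 18.8).
Normal n = (Point P→Point Q) × (Point P→Point R) = (1196.4, -2234, -8045).
So ∂z/∂x = −n_x/n_z = 0.14871 and ∂z/∂y = −n_y/n_z = −0.27769.
Intercept c from Point P: 178.3 − 54.28 + 104.97 = 228.99.
At (-71, 277): z = −10.6 − 76.9 + 228.99 = 141.5 m.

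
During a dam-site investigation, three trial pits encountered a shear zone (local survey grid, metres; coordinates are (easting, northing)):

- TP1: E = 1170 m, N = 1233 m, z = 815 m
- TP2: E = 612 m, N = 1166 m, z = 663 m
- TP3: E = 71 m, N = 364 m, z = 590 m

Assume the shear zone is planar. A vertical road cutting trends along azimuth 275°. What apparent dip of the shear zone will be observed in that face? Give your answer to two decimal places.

Let the plane be z = a·E + b·N + c.
TP2−TP1: −558a − 67b = −152;  TP3−TP1: −1099a − 869b = −225.
Solving gives a = 0.28452, b = −0.10090.
Unit vector along 275° is (sin 275°, cos 275°) = (-0.9962, 0.0872).
Slope in that direction = a·(-0.9962) + b·(0.0872) = −0.29223.
Apparent dip = arctan|0.29223| = 16.29° (true dip is 16.8°, so apparent ≤ true as expected).

16.29°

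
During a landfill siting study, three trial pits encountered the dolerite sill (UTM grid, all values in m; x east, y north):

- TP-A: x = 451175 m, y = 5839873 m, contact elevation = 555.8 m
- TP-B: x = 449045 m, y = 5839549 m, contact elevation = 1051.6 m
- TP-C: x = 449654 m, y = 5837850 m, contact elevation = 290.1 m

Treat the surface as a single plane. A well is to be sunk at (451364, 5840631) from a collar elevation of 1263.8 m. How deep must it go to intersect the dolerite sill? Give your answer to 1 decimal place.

Two edge vectors: TP-A→TP-B = (-2130, -324, 495.8), TP-A→TP-C = (-1521, -2023, -265.7).
Normal n = (TP-A→TP-B) × (TP-A→TP-C) = (1089090.2, -1320052.8, 3816186).
So ∂z/∂x = −n_x/n_z = −0.285387085 and ∂z/∂y = −n_y/n_z = 0.345908926.
Intercept c from TP-A: 555.8 + 128759.52 − 2020064.20 = −1890748.88.
At (451364, 5840631): z_contact = −128813.46 + 2020326.40 − 1890748.88 = 764.06 m.
Depth below ground = 1263.8 − 764.06 = 499.7 m.

499.7 m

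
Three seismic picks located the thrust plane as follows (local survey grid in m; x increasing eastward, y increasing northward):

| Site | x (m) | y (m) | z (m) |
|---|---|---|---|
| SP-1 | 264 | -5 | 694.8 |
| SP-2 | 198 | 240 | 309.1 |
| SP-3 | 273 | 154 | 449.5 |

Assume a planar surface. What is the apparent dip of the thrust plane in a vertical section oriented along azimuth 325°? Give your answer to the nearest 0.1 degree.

52.9°

Two edge vectors: SP-1→SP-2 = (-66, 245, -385.7), SP-1→SP-3 = (9, 159, -245.3).
Normal n = (SP-1→SP-2) × (SP-1→SP-3) = (1227.8, -19661.1, -12699).
So ∂z/∂x = −n_x/n_z = 0.09668 and ∂z/∂y = −n_y/n_z = −1.54824.
Unit vector along 325° is (sin 325°, cos 325°) = (-0.5736, 0.8192).
Slope in that direction = a·(-0.5736) + b·(0.8192) = −1.32370.
Apparent dip = arctan|1.32370| = 52.9° (true dip is 57.2°, so apparent ≤ true as expected).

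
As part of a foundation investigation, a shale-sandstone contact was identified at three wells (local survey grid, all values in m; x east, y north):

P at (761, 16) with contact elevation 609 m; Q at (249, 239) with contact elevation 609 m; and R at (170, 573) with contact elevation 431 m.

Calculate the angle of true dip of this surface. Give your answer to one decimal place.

Two edge vectors: P→Q = (-512, 223, 0), P→R = (-591, 557, -178).
Normal n = (P→Q) × (P→R) = (-39694, -91136, -153391).
So ∂z/∂x = −n_x/n_z = −0.25878 and ∂z/∂y = −n_y/n_z = −0.59414.
Gradient magnitude |∇z| = √(a² + b²) = √(0.06697 + 0.35300) = 0.64805.
True dip = arctan(0.64805) = 32.9°, dipping toward NNE (azimuth ≈ 024°).

32.9°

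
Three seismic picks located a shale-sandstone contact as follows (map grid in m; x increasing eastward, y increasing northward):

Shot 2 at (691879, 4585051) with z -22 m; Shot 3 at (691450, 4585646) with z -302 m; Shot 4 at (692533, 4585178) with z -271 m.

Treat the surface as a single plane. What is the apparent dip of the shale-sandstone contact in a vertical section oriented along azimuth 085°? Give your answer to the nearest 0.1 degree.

Two edge vectors: Shot 2→Shot 3 = (-429, 595, -280), Shot 2→Shot 4 = (654, 127, -249).
Normal n = (Shot 2→Shot 3) × (Shot 2→Shot 4) = (-112595, -289941, -443613).
So ∂z/∂x = −n_x/n_z = −0.25381 and ∂z/∂y = −n_y/n_z = −0.65359.
Unit vector along 085° is (sin 85°, cos 85°) = (0.9962, 0.0872).
Slope in that direction = a·(0.9962) + b·(0.0872) = −0.30981.
Apparent dip = arctan|0.30981| = 17.2° (true dip is 35.0°, so apparent ≤ true as expected).

17.2°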